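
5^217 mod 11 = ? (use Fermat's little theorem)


Fermat's little theorem: if p is prime and gcd(a,p)=1, then a^(p-1) ≡ 1 (mod p)
p = 11 is prime, gcd(5,11) = 1
Reduce exponent: 217 mod 10 = 7
So 5^217 ≡ 5^7 (mod 11)
5^7 mod 11 = 3

5^217 ≡ 3 (mod 11)


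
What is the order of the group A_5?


|A_n| = n!/2 (even permutations)
|A_5| = 5!/2 = 120/2 = 60

|A_5| = 60


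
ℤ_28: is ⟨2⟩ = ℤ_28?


g generates ℤ_n iff gcd(g, n) = 1
gcd(2, 28) = 2
Since gcd = 2 ≠ 1, ⟨2⟩ has order 14 < 28, so 2 is not a generator.

No, 2 does not generate ℤ_28


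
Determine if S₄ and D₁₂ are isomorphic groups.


Comparing S₄ and D₁₂:
S₄ has trivial center; D₁₂ has center {e, r⁶}

No, S₄ ≇ D₁₂


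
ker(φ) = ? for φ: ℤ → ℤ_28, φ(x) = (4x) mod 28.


Kernel = preimage of identity
ker(φ) = {x ∈ ℤ : 4x ≡ 0 (mod 28)}. gcd(4,28) = 4, so 4x ≡ 0 (mod 28) ⟺ x ≡ 0 (mod 28/4 = 7). Hence ker(φ) = 7ℤ

ker(φ) = 7ℤ


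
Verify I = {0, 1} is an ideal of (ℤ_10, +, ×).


Check ideal conditions for I = {0, 1} in ℤ_10:
(1) I is an additive subgroup? No
(2) For r ∈ ℤ_10 and a ∈ I: r·a ∈ I? No  [counterexample: r=2, a=1, r·a mod 10 = 2 ∉ I]

No, I is not an ideal of ℤ_10


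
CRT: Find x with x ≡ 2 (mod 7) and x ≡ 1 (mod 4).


m₁ = 7, m₂ = 4, gcd = 1, so CRT applies. M = m₁·m₂ = 28
Let M₁ = M/m₁ = 4, M₂ = M/m₂ = 7
Find y₁ ≡ M₁⁻¹ (mod m₁): 4⁻¹ ≡ 2 (mod 7)
Find y₂ ≡ M₂⁻¹ (mod m₂): 7⁻¹ ≡ 3 (mod 4)
x = a₁·M₁·y₁ + a₂·M₂·y₂ = 2·4·2 + 1·7·3 = 37
Reduce mod 28: x ≡ 9
Check: 9 mod 7 = 2 ✓, 9 mod 4 = 1 ✓

x ≡ 9 (mod 28)


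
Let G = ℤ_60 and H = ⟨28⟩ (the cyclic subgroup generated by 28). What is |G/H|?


|⟨28⟩| = n / gcd(28, 60) = 60 / 4 = 15
H is normal (ℤ_60 is abelian).
|G/H| = |G| / |H| = 60 / 15 = 4

|G/H| = 4


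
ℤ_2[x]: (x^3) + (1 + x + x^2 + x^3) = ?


Add coefficients mod 2:
x^0: 0 + 1 = 1 (mod 2)
x^1: 0 + 1 = 1 (mod 2)
x^2: 0 + 1 = 1 (mod 2)
x^3: 1 + 1 = 0 (mod 2)
Result: 1 + x + x^2

f + g = 1 + x + x^2


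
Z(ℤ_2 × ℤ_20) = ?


Z(G) = {g ∈ G | gx = xg for all x ∈ G}
Direct product of abelian groups is abelian, so Z(G) = G

Z(ℤ_2 × ℤ_20) = ℤ_2 × ℤ_20


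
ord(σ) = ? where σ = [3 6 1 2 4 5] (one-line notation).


Cycle decomposition: (1 3) (2 6 5 4)
Cycle lengths: 2, 4
Order = lcm(2, 4) = 4

ord(σ) = 4


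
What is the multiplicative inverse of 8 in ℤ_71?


Use the extended Euclidean algorithm to write 1 = 8·s + 71·t; then s mod 71 is the inverse.
Euclidean algorithm:
  8 = 0·71 + 8
  71 = 8·8 + 7
  8 = 1·7 + 1
  7 = 7·1 + 0
gcd(8,71) = 1
Back-substitution gives: 8·(9) + 71·(-1) = 1
So 8⁻¹ ≡ 9 ≡ 9 (mod 71)
Check: 8 × 9 = 72 ≡ 1 (mod 71) ✓

8⁻¹ ≡ 9 (mod 71)


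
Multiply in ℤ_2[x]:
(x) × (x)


Expand and collect like terms; reduce coefficients mod 2:
x^0: 0·0 = 0 ≡ 0 (mod 2)
x^1: 0·1 + 1·0 = 0 ≡ 0 (mod 2)
x^2: 1·1 = 1 ≡ 1 (mod 2)
Result: x^2

f · g = x^2


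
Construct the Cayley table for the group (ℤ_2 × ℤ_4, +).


Elements: {(0,0), (0,1), (0,2), (0,3), (1,0), (1,1), (1,2), (1,3)}
Operation: componentwise addition mod (2, 4)
Entry (a, b) = ((a₁+b₁) mod 2, (a₂+b₂) mod 4)

Cayley table:
      | (0,0) | (0,1) | (0,2) | (0,3) | (1,0) | (1,1) | (1,2) | (1,3)
(0,0) | (0,0) | (0,1) | (0,2) | (0,3) | (1,0) | (1,1) | (1,2) | (1,3)
(0,1) | (0,1) | (0,2) | (0,3) | (0,0) | (1,1) | (1,2) | (1,3) | (1,0)
(0,2) | (0,2) | (0,3) | (0,0) | (0,1) | (1,2) | (1,3) | (1,0) | (1,1)
(0,3) | (0,3) | (0,0) | (0,1) | (0,2) | (1,3) | (1,0) | (1,1) | (1,2)
(1,0) | (1,0) | (1,1) | (1,2) | (1,3) | (0,0) | (0,1) | (0,2) | (0,3)
(1,1) | (1,1) | (1,2) | (1,3) | (1,0) | (0,1) | (0,2) | (0,3) | (0,0)
(1,2) | (1,2) | (1,3) | (1,0) | (1,1) | (0,2) | (0,3) | (0,0) | (0,1)
(1,3) | (1,3) | (1,0) | (1,1) | (1,2) | (0,3) | (0,0) | (0,1) | (0,2)


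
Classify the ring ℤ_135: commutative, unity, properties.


ℤ_135 is a commutative ring with unity 1; 135 = 3×45 is composite, so 3·45 ≡ 0 gives zero divisors (not an integral domain)
Commutative: Yes
Integral domain: No
Has unity: Yes

ℤ_135: Commutative=Yes, Unity=Yes


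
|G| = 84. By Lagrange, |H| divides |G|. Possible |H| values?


Lagrange's theorem: |H| divides |G|
|G| = 84
Divisors of 84: 1, 2, 3, 4, 6, 7, 12, 14, 21, 28, 42, 84

Possible subgroup orders: {1, 2, 3, 4, 6, 7, 12, 14, 21, 28, 42, 84}


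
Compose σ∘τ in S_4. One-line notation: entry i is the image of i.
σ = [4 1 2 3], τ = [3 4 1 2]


σ∘τ: apply τ first, then σ
1 →τ 3 →σ 2
2 →τ 4 →σ 3
3 →τ 1 →σ 4
4 →τ 2 →σ 1

σ∘τ = [2 3 4 1]


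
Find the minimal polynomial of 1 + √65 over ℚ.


Let α = 1 + √65. Then α - 1 = √65, so (α - 1)² = 65, giving α² - 2α - 64 = 0. Degree 2 and α ∉ ℚ, so this is the minimal polynomial.

Minimal polynomial: x² - 2x - 64


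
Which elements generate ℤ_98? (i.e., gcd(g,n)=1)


g generates ℤ_n iff gcd(g,n) = 1
Prime factors of 98: 2, 7
Generators are g ∈ {1,...,97} not divisible by any of these primes.
Generators: {1, 3, 5, 9, 11, 13, 15, 17, 19, 23, 25, 27, 29, 31, 33, 37, 39, 41, 43, 45, 47, 51, 53, 55, 57, 59, 61, 65, 67, 69, 71, 73, 75, 79, 81, 83, 85, 87, 89, 93, 95, 97}
Number of generators = φ(98) = 42

Generators of ℤ_98 = {1, 3, 5, 9, 11, 13, 15, 17, 19, 23, 25, 27, 29, 31, 33, 37, 39, 41, 43, 45, 47, 51, 53, 55, 57, 59, 61, 65, 67, 69, 71, 73, 75, 79, 81, 83, 85, 87, 89, 93, 95, 97}


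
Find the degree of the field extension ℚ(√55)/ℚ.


√55 has minimal polynomial x² - 55 (irreducible over ℚ since 55 is squarefree)

[ℚ(√55)/ℚ] = 2


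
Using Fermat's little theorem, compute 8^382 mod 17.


Fermat's little theorem: if p is prime and gcd(a,p)=1, then a^(p-1) ≡ 1 (mod p)
p = 17 is prime, gcd(8,17) = 1
Reduce exponent: 382 mod 16 = 14
So 8^382 ≡ 8^14 (mod 17)
8^14 mod 17 = 4

8^382 ≡ 4 (mod 17)


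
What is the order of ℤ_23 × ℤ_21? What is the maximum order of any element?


|ℤ_23 × ℤ_21| = 23 × 21 = 483
Max element order = lcm(23,21) = 483
Cyclic? Yes (gcd=1)

|ℤ_23×ℤ_21| = 483, max element order = 483


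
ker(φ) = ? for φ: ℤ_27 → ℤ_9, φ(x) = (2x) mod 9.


Kernel = preimage of identity
ker(φ) = {x ∈ ℤ_27 : 2x ≡ 0 (mod 9)}. Since 9 | 27, φ is well-defined. The kernel is the cyclic subgroup ⟨9⟩ of ℤ_27 (order 3), i.e. {0, 9, 18}

ker(φ) = {0, 9, 18}


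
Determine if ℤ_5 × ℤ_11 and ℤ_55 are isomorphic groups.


Comparing ℤ_5 × ℤ_11 and ℤ_55:
gcd(5,11) = 1, so ℤ_5 × ℤ_11 ≅ ℤ_55 (CRT)

Yes, ℤ_5 × ℤ_11 ≅ ℤ_55


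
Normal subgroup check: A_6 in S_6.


H = A_6 in S_6
A_6 has index 2 in S_6, and every subgroup of index 2 is normal

Yes, normal subgroup


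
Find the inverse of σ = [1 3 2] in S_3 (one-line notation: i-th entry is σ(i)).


To find σ⁻¹, swap domain and range:
σ(1) = 1 → σ⁻¹(1) = 1
σ(2) = 3 → σ⁻¹(3) = 2
σ(3) = 2 → σ⁻¹(2) = 3

σ⁻¹ = [1 3 2]


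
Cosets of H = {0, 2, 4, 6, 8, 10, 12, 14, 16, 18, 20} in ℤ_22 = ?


H = {0, 2, 4, 6, 8, 10, 12, 14, 16, 18, 20}, |H| = 11
Number of cosets = |G|/|H| = 22/11 = 2
0 + H = {0, 2, 4, 6, 8, 10, 12, 14, 16, 18, 20}
1 + H = {1, 3, 5, 7, 9, 11, 13, 15, 17, 19, 21}

Cosets: 0+H={0,2,4,6,8,10,12,14,16,18,20}; 1+H={1,3,5,7,9,11,13,15,17,19,21}


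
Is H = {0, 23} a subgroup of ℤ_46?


Subgroup test for H = {0, 23} in (ℤ_46, +):
(1) 0 ∈ H? Yes
(2) Closure: for all a,b ∈ H, (a+b) mod 46 ∈ H? Yes
(3) Inverses: for all a ∈ H, -a mod 46 ∈ H? Yes

Yes, H is a subgroup of ℤ_46


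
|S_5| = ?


|S_n| = n! (number of permutations of n symbols)
|S_5| = 5! = 120

|S_5| = 120


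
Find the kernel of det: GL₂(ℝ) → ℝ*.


Kernel = preimage of identity
ker(det) = {A | det(A) = 1} = SL₂(ℝ)

ker(det) = SL₂(ℝ)


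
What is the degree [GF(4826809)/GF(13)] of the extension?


GF(4826809) = GF(13^6), so the extension degree is 6

[GF(4826809)/GF(13)] = 6


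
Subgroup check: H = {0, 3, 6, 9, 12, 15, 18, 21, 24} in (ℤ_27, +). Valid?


Subgroup test for H = {0, 3, 6, 9, 12, 15, 18, 21, 24} in (ℤ_27, +):
(1) 0 ∈ H? Yes
(2) Closure: for all a,b ∈ H, (a+b) mod 27 ∈ H? Yes
(3) Inverses: for all a ∈ H, -a mod 27 ∈ H? Yes

Yes, H is a subgroup of ℤ_27


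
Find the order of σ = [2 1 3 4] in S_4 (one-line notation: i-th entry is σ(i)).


Cycle decomposition: (1 2)
Cycle lengths: 2
Order = lcm(2) = 2

ord(σ) = 2


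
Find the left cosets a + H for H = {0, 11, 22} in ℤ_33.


H = {0, 11, 22}, |H| = 3
Number of cosets = |G|/|H| = 33/3 = 11
0 + H = {0, 11, 22}
1 + H = {1, 12, 23}
2 + H = {2, 13, 24}
3 + H = {3, 14, 25}
4 + H = {4, 15, 26}
5 + H = {5, 16, 27}
6 + H = {6, 17, 28}
7 + H = {7, 18, 29}
8 + H = {8, 19, 30}
9 + H = {9, 20, 31}
10 + H = {10, 21, 32}

Cosets: 0+H={0,11,22}; 1+H={1,12,23}; 2+H={2,13,24}; 3+H={3,14,25}; 4+H={4,15,26}; 5+H={5,16,27}; 6+H={6,17,28}; 7+H={7,18,29}; 8+H={8,19,30}; 9+H={9,20,31}; 10+H={10,21,32}


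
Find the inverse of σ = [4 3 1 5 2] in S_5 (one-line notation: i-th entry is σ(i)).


To find σ⁻¹, swap domain and range:
σ(1) = 4 → σ⁻¹(4) = 1
σ(2) = 3 → σ⁻¹(3) = 2
σ(3) = 1 → σ⁻¹(1) = 3
σ(4) = 5 → σ⁻¹(5) = 4
σ(5) = 2 → σ⁻¹(2) = 5

σ⁻¹ = [3 5 2 1 4]


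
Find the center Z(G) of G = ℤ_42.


Z(G) = {g ∈ G | gx = xg for all x ∈ G}
ℤ_42 is abelian, so Z(G) = G

Z(ℤ_42) = ℤ_42


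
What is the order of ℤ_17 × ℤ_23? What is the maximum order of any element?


|ℤ_17 × ℤ_23| = 17 × 23 = 391
Max element order = lcm(17,23) = 391
Cyclic? Yes (gcd=1)

|ℤ_17×ℤ_23| = 391, max element order = 391


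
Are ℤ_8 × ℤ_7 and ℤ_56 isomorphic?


Comparing ℤ_8 × ℤ_7 and ℤ_56:
gcd(8,7) = 1, so ℤ_8 × ℤ_7 ≅ ℤ_56 (CRT)

Yes, ℤ_8 × ℤ_7 ≅ ℤ_56


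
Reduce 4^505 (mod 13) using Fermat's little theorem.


Fermat's little theorem: if p is prime and gcd(a,p)=1, then a^(p-1) ≡ 1 (mod p)
p = 13 is prime, gcd(4,13) = 1
Reduce exponent: 505 mod 12 = 1
So 4^505 ≡ 4^1 (mod 13)
4^1 mod 13 = 4

4^505 ≡ 4 (mod 13)


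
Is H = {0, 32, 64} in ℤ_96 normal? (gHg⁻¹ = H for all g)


H = {0, 32, 64} in ℤ_96
ℤ_96 is abelian; every subgroup of an abelian group is normal

Yes, normal subgroup


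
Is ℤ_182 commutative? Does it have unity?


ℤ_182 is a commutative ring with unity 1; 182 = 2×91 is composite, so 2·91 ≡ 0 gives zero divisors (not an integral domain)
Commutative: Yes
Integral domain: No
Has unity: Yes

ℤ_182: Commutative=Yes, Unity=Yes


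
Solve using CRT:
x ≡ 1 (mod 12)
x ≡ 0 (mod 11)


m₁ = 12, m₂ = 11, gcd = 1, so CRT applies. M = m₁·m₂ = 132
Let M₁ = M/m₁ = 11, M₂ = M/m₂ = 12
Find y₁ ≡ M₁⁻¹ (mod m₁): 11⁻¹ ≡ 11 (mod 12)
Find y₂ ≡ M₂⁻¹ (mod m₂): 12⁻¹ ≡ 1 (mod 11)
x = a₁·M₁·y₁ + a₂·M₂·y₂ = 1·11·11 + 0·12·1 = 121
Reduce mod 132: x ≡ 121
Check: 121 mod 12 = 1 ✓, 121 mod 11 = 0 ✓

x ≡ 121 (mod 132)


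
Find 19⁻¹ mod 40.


Use the extended Euclidean algorithm to write 1 = 19·s + 40·t; then s mod 40 is the inverse.
Euclidean algorithm:
  19 = 0·40 + 19
  40 = 2·19 + 2
  19 = 9·2 + 1
  2 = 2·1 + 0
gcd(19,40) = 1
Back-substitution gives: 19·(19) + 40·(-9) = 1
So 19⁻¹ ≡ 19 ≡ 19 (mod 40)
Check: 19 × 19 = 361 ≡ 1 (mod 40) ✓

19⁻¹ ≡ 19 (mod 40)


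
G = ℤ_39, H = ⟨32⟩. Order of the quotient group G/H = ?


|⟨32⟩| = n / gcd(32, 39) = 39 / 1 = 39
H is normal (ℤ_39 is abelian).
|G/H| = |G| / |H| = 39 / 39 = 1

|G/H| = 1


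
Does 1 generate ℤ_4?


g generates ℤ_n iff gcd(g, n) = 1
gcd(1, 4) = 1
Since gcd = 1, 1 is a generator.

Yes, 1 generates ℤ_4


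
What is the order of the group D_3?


|D_n| = 2n (n rotations and n reflections)
|D_3| = 2×3 = 6

|D_3| = 6


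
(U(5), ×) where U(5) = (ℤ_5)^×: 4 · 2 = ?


Operation: multiplication mod 5
4 · 2 = (a × b) mod 5 with a = 4, b = 2

4 · 2 = 3


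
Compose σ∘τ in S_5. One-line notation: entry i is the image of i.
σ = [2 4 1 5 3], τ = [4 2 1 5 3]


σ∘τ: apply τ first, then σ
1 →τ 4 →σ 5
2 →τ 2 →σ 4
3 →τ 1 →σ 2
4 →τ 5 →σ 3
5 →τ 3 →σ 1

σ∘τ = [5 4 2 3 1]


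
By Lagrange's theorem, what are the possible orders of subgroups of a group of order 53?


Lagrange's theorem: |H| divides |G|
|G| = 53
Divisors of 53: 1, 53

Possible subgroup orders: {1, 53}


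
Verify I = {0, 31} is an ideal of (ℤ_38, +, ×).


Check ideal conditions for I = {0, 31} in ℤ_38:
(1) I is an additive subgroup? No
(2) For r ∈ ℤ_38 and a ∈ I: r·a ∈ I? No  [counterexample: r=2, a=31, r·a mod 38 = 24 ∉ I]

No, I is not an ideal of ℤ_38


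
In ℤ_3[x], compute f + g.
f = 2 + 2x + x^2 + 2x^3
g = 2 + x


Add coefficients mod 3:
x^0: 2 + 2 = 1 (mod 3)
x^1: 2 + 1 = 0 (mod 3)
x^2: 1 + 0 = 1 (mod 3)
x^3: 2 + 0 = 2 (mod 3)
Result: 1 + x^2 + 2x^3

f + g = 1 + x^2 + 2x^3


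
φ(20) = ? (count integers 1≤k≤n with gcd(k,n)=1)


φ(n) = count of k ∈ {1,...,n} with gcd(k,n)=1
Coprimes to 20: {1, 3, 7, 9, 11, 13, 17, 19}
Count: 8

φ(20) = 8


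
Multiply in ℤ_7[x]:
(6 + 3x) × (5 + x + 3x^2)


Expand and collect like terms; reduce coefficients mod 7:
x^0: 6·5 = 30 ≡ 2 (mod 7)
x^1: 6·1 + 3·5 = 21 ≡ 0 (mod 7)
x^2: 6·3 + 3·1 = 21 ≡ 0 (mod 7)
x^3: 3·3 = 9 ≡ 2 (mod 7)
Result: 2 + 2x^3

f · g = 2 + 2x^3


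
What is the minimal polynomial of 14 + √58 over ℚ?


Let α = 14 + √58. Then α - 14 = √58, so (α - 14)² = 58, giving α² - 28α + 138 = 0. Degree 2 and α ∉ ℚ, so this is the minimal polynomial.

Minimal polynomial: x² - 28x + 138


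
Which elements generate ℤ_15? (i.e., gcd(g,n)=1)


g generates ℤ_n iff gcd(g,n) = 1
Checking each g ∈ {1,...,14}:
gcd(1,15) = 1
gcd(2,15) = 1
gcd(3,15) = 3
gcd(4,15) = 1
gcd(5,15) = 5
gcd(6,15) = 3
gcd(7,15) = 1
gcd(8,15) = 1
gcd(9,15) = 3
gcd(10,15) = 5
gcd(11,15) = 1
gcd(12,15) = 3
gcd(13,15) = 1
gcd(14,15) = 1
Generators: {1, 2, 4, 7, 8, 11, 13, 14}
Number of generators = φ(15) = 8

Generators of ℤ_15 = {1, 2, 4, 7, 8, 11, 13, 14}


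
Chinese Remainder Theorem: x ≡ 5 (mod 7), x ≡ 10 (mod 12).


m₁ = 7, m₂ = 12, gcd = 1, so CRT applies. M = m₁·m₂ = 84
Let M₁ = M/m₁ = 12, M₂ = M/m₂ = 7
Find y₁ ≡ M₁⁻¹ (mod m₁): 12⁻¹ ≡ 3 (mod 7)
Find y₂ ≡ M₂⁻¹ (mod m₂): 7⁻¹ ≡ 7 (mod 12)
x = a₁·M₁·y₁ + a₂·M₂·y₂ = 5·12·3 + 10·7·7 = 670
Reduce mod 84: x ≡ 82
Check: 82 mod 7 = 5 ✓, 82 mod 12 = 10 ✓

x ≡ 82 (mod 84)


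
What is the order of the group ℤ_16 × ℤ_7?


|A × B| = |A| · |B|
|ℤ_16 × ℤ_7| = 16 × 7 = 112

|ℤ_16 × ℤ_7| = 112


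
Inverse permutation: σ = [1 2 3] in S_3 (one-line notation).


To find σ⁻¹, swap domain and range:
σ(1) = 1 → σ⁻¹(1) = 1
σ(2) = 2 → σ⁻¹(2) = 2
σ(3) = 3 → σ⁻¹(3) = 3

σ⁻¹ = [1 2 3]


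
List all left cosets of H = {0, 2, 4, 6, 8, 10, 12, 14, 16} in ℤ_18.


H = {0, 2, 4, 6, 8, 10, 12, 14, 16}, |H| = 9
Number of cosets = |G|/|H| = 18/9 = 2
0 + H = {0, 2, 4, 6, 8, 10, 12, 14, 16}
1 + H = {1, 3, 5, 7, 9, 11, 13, 15, 17}

Cosets: 0+H={0,2,4,6,8,10,12,14,16}; 1+H={1,3,5,7,9,11,13,15,17}


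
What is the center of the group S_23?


Z(G) = {g ∈ G | gx = xg for all x ∈ G}
S_n is non-abelian for n ≥ 3; Z(S_23) is trivial

Z(S_23) = {e}


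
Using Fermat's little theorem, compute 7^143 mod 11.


Fermat's little theorem: if p is prime and gcd(a,p)=1, then a^(p-1) ≡ 1 (mod p)
p = 11 is prime, gcd(7,11) = 1
Reduce exponent: 143 mod 10 = 3
So 7^143 ≡ 7^3 (mod 11)
7^3 mod 11 = 2

7^143 ≡ 2 (mod 11)


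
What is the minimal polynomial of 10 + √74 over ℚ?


Let α = 10 + √74. Then α - 10 = √74, so (α - 10)² = 74, giving α² - 20α + 26 = 0. Degree 2 and α ∉ ℚ, so this is the minimal polynomial.

Minimal polynomial: x² - 20x + 26


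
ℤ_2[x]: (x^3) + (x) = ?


Add coefficients mod 2:
x^0: 0 + 0 = 0 (mod 2)
x^1: 0 + 1 = 1 (mod 2)
x^2: 0 + 0 = 0 (mod 2)
x^3: 1 + 0 = 1 (mod 2)
Result: x + x^3

f + g = x + x^3


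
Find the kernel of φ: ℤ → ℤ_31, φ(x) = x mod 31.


Kernel = preimage of identity
ker(φ) = {x ∈ ℤ : x ≡ 0 (mod 31)} = 31ℤ = {0, ±31, ±62, ...}

ker(φ) = 31ℤ


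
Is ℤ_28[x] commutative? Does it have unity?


ℤ_28 has zero divisors (2·14 ≡ 0), and these lift to constant zero divisors in ℤ_28[x]; so not an integral domain
Commutative: Yes
Integral domain: No
Has unity: Yes

ℤ_28[x]: Commutative=Yes, Unity=Yes


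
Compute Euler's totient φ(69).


Factor n: 69 = 3 × 23
φ(n) = n · ∏(1 - 1/p) over distinct primes p | n
φ(69) = 69 · (1 - 1/3) · (1 - 1/23) = 44

φ(69) = 44


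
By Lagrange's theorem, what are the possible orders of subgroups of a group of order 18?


Lagrange's theorem: |H| divides |G|
|G| = 18
Divisors of 18: 1, 2, 3, 6, 9, 18

Possible subgroup orders: {1, 2, 3, 6, 9, 18}


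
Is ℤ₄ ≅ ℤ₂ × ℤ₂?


Comparing ℤ₄ and ℤ₂ × ℤ₂:
ℤ₄ has an element of order 4; ℤ₂×ℤ₂ has exponent 2

No, ℤ₄ ≇ ℤ₂ × ℤ₂


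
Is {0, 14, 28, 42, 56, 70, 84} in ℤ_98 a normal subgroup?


H = {0, 14, 28, 42, 56, 70, 84} in ℤ_98
ℤ_98 is abelian; every subgroup of an abelian group is normal

Yes, normal subgroup


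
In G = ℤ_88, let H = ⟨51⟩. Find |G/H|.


|⟨51⟩| = n / gcd(51, 88) = 88 / 1 = 88
H is normal (ℤ_88 is abelian).
|G/H| = |G| / |H| = 88 / 88 = 1

|G/H| = 1


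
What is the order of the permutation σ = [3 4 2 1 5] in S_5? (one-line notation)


Cycle decomposition: (1 3 2 4)
Cycle lengths: 4
Order = lcm(4) = 4

ord(σ) = 4


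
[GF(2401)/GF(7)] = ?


GF(2401) = GF(7^4), so the extension degree is 4

[GF(2401)/GF(7)] = 4


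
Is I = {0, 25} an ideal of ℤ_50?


Check ideal conditions for I = {0, 25} in ℤ_50:
(1) I is an additive subgroup? Yes
(2) For r ∈ ℤ_50 and a ∈ I: r·a ∈ I? Yes

Yes, I is an ideal of ℤ_50


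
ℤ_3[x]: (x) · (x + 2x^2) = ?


Expand and collect like terms; reduce coefficients mod 3:
x^0: 0·0 = 0 ≡ 0 (mod 3)
x^1: 0·1 + 1·0 = 0 ≡ 0 (mod 3)
x^2: 0·2 + 1·1 = 1 ≡ 1 (mod 3)
x^3: 1·2 = 2 ≡ 2 (mod 3)
Result: x^2 + 2x^3

f · g = x^2 + 2x^3


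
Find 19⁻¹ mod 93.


Use the extended Euclidean algorithm to write 1 = 19·s + 93·t; then s mod 93 is the inverse.
Euclidean algorithm:
  19 = 0·93 + 19
  93 = 4·19 + 17
  19 = 1·17 + 2
  17 = 8·2 + 1
  2 = 2·1 + 0
gcd(19,93) = 1
Back-substitution gives: 19·(-44) + 93·(9) = 1
So 19⁻¹ ≡ -44 ≡ 49 (mod 93)
Check: 19 × 49 = 931 ≡ 1 (mod 93) ✓

19⁻¹ ≡ 49 (mod 93)


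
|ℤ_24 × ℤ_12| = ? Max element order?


|ℤ_24 × ℤ_12| = 24 × 12 = 288
Max element order = lcm(24,12) = 24
Cyclic? No (gcd=12)

|ℤ_24×ℤ_12| = 288, max element order = 24


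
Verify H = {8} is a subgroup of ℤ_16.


Subgroup test for H = {8} in (ℤ_16, +):
(1) 0 ∈ H? No
(2) Closure: for all a,b ∈ H, (a+b) mod 16 ∈ H? No  [counterexample: 8 + 8 = 0 ∉ H]
(3) Inverses: for all a ∈ H, -a mod 16 ∈ H? Yes

No, H is not a subgroup of ℤ_16


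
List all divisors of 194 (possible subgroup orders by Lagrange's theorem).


Lagrange's theorem: |H| divides |G|
|G| = 194
Divisors of 194: 1, 2, 97, 194

Possible subgroup orders: {1, 2, 97, 194}


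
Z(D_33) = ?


Z(G) = {g ∈ G | gx = xg for all x ∈ G}
For odd n, Z(D_n) = {e}: no nontrivial rotation commutes with all reflections

Z(D_33) = {e}


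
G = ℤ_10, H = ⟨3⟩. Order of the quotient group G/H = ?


|⟨3⟩| = n / gcd(3, 10) = 10 / 1 = 10
H is normal (ℤ_10 is abelian).
|G/H| = |G| / |H| = 10 / 10 = 1

|G/H| = 1


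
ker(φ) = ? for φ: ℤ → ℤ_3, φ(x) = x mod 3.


Kernel = preimage of identity
ker(φ) = {x ∈ ℤ : x ≡ 0 (mod 3)} = 3ℤ = {0, ±3, ±6, ...}

ker(φ) = 3ℤ


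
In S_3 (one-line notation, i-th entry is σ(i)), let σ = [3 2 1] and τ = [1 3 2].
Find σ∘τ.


σ∘τ: apply τ first, then σ
1 →τ 1 →σ 3
2 →τ 3 →σ 1
3 →τ 2 →σ 2

σ∘τ = [3 1 2]


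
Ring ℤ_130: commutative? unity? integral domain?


ℤ_130 is a commutative ring with unity 1; 130 = 2×65 is composite, so 2·65 ≡ 0 gives zero divisors (not an integral domain)
Commutative: Yes
Integral domain: No
Has unity: Yes

ℤ_130: Commutative=Yes, Unity=Yes


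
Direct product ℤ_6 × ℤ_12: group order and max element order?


|ℤ_6 × ℤ_12| = 6 × 12 = 72
Max element order = lcm(6,12) = 12
Cyclic? No (gcd=6)

|ℤ_6×ℤ_12| = 72, max element order = 12


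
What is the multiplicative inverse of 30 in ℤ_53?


Use the extended Euclidean algorithm to write 1 = 30·s + 53·t; then s mod 53 is the inverse.
Euclidean algorithm:
  30 = 0·53 + 30
  53 = 1·30 + 23
  30 = 1·23 + 7
  23 = 3·7 + 2
  7 = 3·2 + 1
  2 = 2·1 + 0
gcd(30,53) = 1
Back-substitution gives: 30·(23) + 53·(-13) = 1
So 30⁻¹ ≡ 23 ≡ 23 (mod 53)
Check: 30 × 23 = 690 ≡ 1 (mod 53) ✓

30⁻¹ ≡ 23 (mod 53)


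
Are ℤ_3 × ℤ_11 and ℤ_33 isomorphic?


Comparing ℤ_3 × ℤ_11 and ℤ_33:
gcd(3,11) = 1, so ℤ_3 × ℤ_11 ≅ ℤ_33 (CRT)

Yes, ℤ_3 × ℤ_11 ≅ ℤ_33


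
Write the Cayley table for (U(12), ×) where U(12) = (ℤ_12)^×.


Elements: {1, 5, 7, 11}
Operation: multiplication mod 12
Entry (a, b) = (a × b) mod 12

Cayley table:
   |  1 |  5 |  7 | 11
 1 |  1 |  5 |  7 | 11
 5 |  5 |  1 | 11 |  7
 7 |  7 | 11 |  1 |  5
11 | 11 |  7 |  5 |  1


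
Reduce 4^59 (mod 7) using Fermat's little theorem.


Fermat's little theorem: if p is prime and gcd(a,p)=1, then a^(p-1) ≡ 1 (mod p)
p = 7 is prime, gcd(4,7) = 1
Reduce exponent: 59 mod 6 = 5
So 4^59 ≡ 4^5 (mod 7)
4^5 mod 7 = 2

4^59 ≡ 2 (mod 7)


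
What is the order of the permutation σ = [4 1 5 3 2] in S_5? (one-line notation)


Cycle decomposition: (1 4 3 5 2)
Cycle lengths: 5
Order = lcm(5) = 5

ord(σ) = 5


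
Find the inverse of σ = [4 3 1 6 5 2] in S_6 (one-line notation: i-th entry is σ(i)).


To find σ⁻¹, swap domain and range:
σ(1) = 4 → σ⁻¹(4) = 1
σ(2) = 3 → σ⁻¹(3) = 2
σ(3) = 1 → σ⁻¹(1) = 3
σ(4) = 6 → σ⁻¹(6) = 4
σ(5) = 5 → σ⁻¹(5) = 5
σ(6) = 2 → σ⁻¹(2) = 6

σ⁻¹ = [3 6 2 1 5 4]


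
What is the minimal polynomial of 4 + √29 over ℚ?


Let α = 4 + √29. Then α - 4 = √29, so (α - 4)² = 29, giving α² - 8α - 13 = 0. Degree 2 and α ∉ ℚ, so this is the minimal polynomial.

Minimal polynomial: x² - 8x - 13


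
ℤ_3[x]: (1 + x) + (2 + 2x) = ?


Add coefficients mod 3:
x^0: 1 + 2 = 0 (mod 3)
x^1: 1 + 2 = 0 (mod 3)
Result: 0

f + g = 0


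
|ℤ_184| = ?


ℤ_n has n elements.

|ℤ_184| = 184


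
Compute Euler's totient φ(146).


Factor n: 146 = 2 × 73
φ(n) = n · ∏(1 - 1/p) over distinct primes p | n
φ(146) = 146 · (1 - 1/2) · (1 - 1/73) = 72

φ(146) = 72


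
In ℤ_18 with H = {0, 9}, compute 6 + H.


6 + H = {6 + h (mod 18) : h ∈ H}
6+0=6, 6+9=15

6 + H = {6, 15}


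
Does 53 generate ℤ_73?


g generates ℤ_n iff gcd(g, n) = 1
gcd(53, 73) = 1
Since gcd = 1, 53 is a generator.

Yes, 53 generates ℤ_73


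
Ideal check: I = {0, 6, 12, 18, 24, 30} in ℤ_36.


Check ideal conditions for I = {0, 6, 12, 18, 24, 30} in ℤ_36:
(1) I is an additive subgroup? Yes
(2) For r ∈ ℤ_36 and a ∈ I: r·a ∈ I? Yes

Yes, I is an ideal of ℤ_36


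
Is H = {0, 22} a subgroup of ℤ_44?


Subgroup test for H = {0, 22} in (ℤ_44, +):
(1) 0 ∈ H? Yes
(2) Closure: for all a,b ∈ H, (a+b) mod 44 ∈ H? Yes
(3) Inverses: for all a ∈ H, -a mod 44 ∈ H? Yes

Yes, H is a subgroup of ℤ_44


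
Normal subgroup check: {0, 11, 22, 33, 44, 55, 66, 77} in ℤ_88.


H = {0, 11, 22, 33, 44, 55, 66, 77} in ℤ_88
ℤ_88 is abelian; every subgroup of an abelian group is normal

Yes, normal subgroup


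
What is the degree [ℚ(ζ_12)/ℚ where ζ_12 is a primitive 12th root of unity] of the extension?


[ℚ(ζ_n):ℚ] = deg Φ_n(x) = φ(n). Here φ(12) = 4

[ℚ(ζ_12)/ℚ where ζ_12 is a primitive 12th root of unity] = 4


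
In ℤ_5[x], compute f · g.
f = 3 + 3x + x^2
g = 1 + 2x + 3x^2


Expand and collect like terms; reduce coefficients mod 5:
x^0: 3·1 = 3 ≡ 3 (mod 5)
x^1: 3·2 + 3·1 = 9 ≡ 4 (mod 5)
x^2: 3·3 + 3·2 + 1·1 = 16 ≡ 1 (mod 5)
x^3: 3·3 + 1·2 = 11 ≡ 1 (mod 5)
x^4: 1·3 = 3 ≡ 3 (mod 5)
Result: 3 + 4x + x^2 + x^3 + 3x^4

f · g = 3 + 4x + x^2 + x^3 + 3x^4


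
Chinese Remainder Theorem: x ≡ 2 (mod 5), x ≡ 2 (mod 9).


m₁ = 5, m₂ = 9, gcd = 1, so CRT applies. M = m₁·m₂ = 45
Let M₁ = M/m₁ = 9, M₂ = M/m₂ = 5
Find y₁ ≡ M₁⁻¹ (mod m₁): 9⁻¹ ≡ 4 (mod 5)
Find y₂ ≡ M₂⁻¹ (mod m₂): 5⁻¹ ≡ 2 (mod 9)
x = a₁·M₁·y₁ + a₂·M₂·y₂ = 2·9·4 + 2·5·2 = 92
Reduce mod 45: x ≡ 2
Check: 2 mod 5 = 2 ✓, 2 mod 9 = 2 ✓

x ≡ 2 (mod 45)


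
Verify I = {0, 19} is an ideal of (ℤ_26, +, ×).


Check ideal conditions for I = {0, 19} in ℤ_26:
(1) I is an additive subgroup? No
(2) For r ∈ ℤ_26 and a ∈ I: r·a ∈ I? No  [counterexample: r=2, a=19, r·a mod 26 = 12 ∉ I]

No, I is not an ideal of ℤ_26


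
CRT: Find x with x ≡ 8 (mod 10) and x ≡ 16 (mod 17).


m₁ = 10, m₂ = 17, gcd = 1, so CRT applies. M = m₁·m₂ = 170
Let M₁ = M/m₁ = 17, M₂ = M/m₂ = 10
Find y₁ ≡ M₁⁻¹ (mod m₁): 17⁻¹ ≡ 3 (mod 10)
Find y₂ ≡ M₂⁻¹ (mod m₂): 10⁻¹ ≡ 12 (mod 17)
x = a₁·M₁·y₁ + a₂·M₂·y₂ = 8·17·3 + 16·10·12 = 2328
Reduce mod 170: x ≡ 118
Check: 118 mod 10 = 8 ✓, 118 mod 17 = 16 ✓

x ≡ 118 (mod 170)


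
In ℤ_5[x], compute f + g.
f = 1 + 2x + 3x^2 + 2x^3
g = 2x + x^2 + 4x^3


Add coefficients mod 5:
x^0: 1 + 0 = 1 (mod 5)
x^1: 2 + 2 = 4 (mod 5)
x^2: 3 + 1 = 4 (mod 5)
x^3: 2 + 4 = 1 (mod 5)
Result: 1 + 4x + 4x^2 + x^3

f + g = 1 + 4x + 4x^2 + x^3


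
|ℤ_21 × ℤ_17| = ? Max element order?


|ℤ_21 × ℤ_17| = 21 × 17 = 357
Max element order = lcm(21,17) = 357
Cyclic? Yes (gcd=1)

|ℤ_21×ℤ_17| = 357, max element order = 357


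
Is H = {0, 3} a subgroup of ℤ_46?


Subgroup test for H = {0, 3} in (ℤ_46, +):
(1) 0 ∈ H? Yes
(2) Closure: for all a,b ∈ H, (a+b) mod 46 ∈ H? No  [counterexample: 3 + 3 = 6 ∉ H]
(3) Inverses: for all a ∈ H, -a mod 46 ∈ H? No

No, H is not a subgroup of ℤ_46


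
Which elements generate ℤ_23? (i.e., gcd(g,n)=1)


g generates ℤ_n iff gcd(g,n) = 1
Prime factors of 23: 23
Generators are g ∈ {1,...,22} not divisible by any of these primes.
Generators: {1, 2, 3, 4, 5, 6, 7, 8, 9, 10, 11, 12, 13, 14, 15, 16, 17, 18, 19, 20, 21, 22}
Number of generators = φ(23) = 22

Generators of ℤ_23 = {1, 2, 3, 4, 5, 6, 7, 8, 9, 10, 11, 12, 13, 14, 15, 16, 17, 18, 19, 20, 21, 22}


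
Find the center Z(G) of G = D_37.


Z(G) = {g ∈ G | gx = xg for all x ∈ G}
For odd n, Z(D_n) = {e}: no nontrivial rotation commutes with all reflections

Z(D_37) = {e}


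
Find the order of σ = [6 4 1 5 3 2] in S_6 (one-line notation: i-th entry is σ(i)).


Cycle decomposition: (1 6 2 4 5 3)
Cycle lengths: 6
Order = lcm(6) = 6

ord(σ) = 6


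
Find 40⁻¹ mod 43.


Use the extended Euclidean algorithm to write 1 = 40·s + 43·t; then s mod 43 is the inverse.
Euclidean algorithm:
  40 = 0·43 + 40
  43 = 1·40 + 3
  40 = 13·3 + 1
  3 = 3·1 + 0
gcd(40,43) = 1
Back-substitution gives: 40·(14) + 43·(-13) = 1
So 40⁻¹ ≡ 14 ≡ 14 (mod 43)
Check: 40 × 14 = 560 ≡ 1 (mod 43) ✓

40⁻¹ ≡ 14 (mod 43)


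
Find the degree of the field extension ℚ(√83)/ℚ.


√83 has minimal polynomial x² - 83 (irreducible over ℚ since 83 is squarefree)

[ℚ(√83)/ℚ] = 2


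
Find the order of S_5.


|S_n| = n! (number of permutations of n symbols)
|S_5| = 5! = 120

|S_5| = 120


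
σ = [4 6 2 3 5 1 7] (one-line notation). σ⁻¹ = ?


To find σ⁻¹, swap domain and range:
σ(1) = 4 → σ⁻¹(4) = 1
σ(2) = 6 → σ⁻¹(6) = 2
σ(3) = 2 → σ⁻¹(2) = 3
σ(4) = 3 → σ⁻¹(3) = 4
σ(5) = 5 → σ⁻¹(5) = 5
σ(6) = 1 → σ⁻¹(1) = 6
σ(7) = 7 → σ⁻¹(7) = 7

σ⁻¹ = [6 3 4 1 5 2 7]


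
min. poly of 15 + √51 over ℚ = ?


Let α = 15 + √51. Then α - 15 = √51, so (α - 15)² = 51, giving α² - 30α + 174 = 0. Degree 2 and α ∉ ℚ, so this is the minimal polynomial.

Minimal polynomial: x² - 30x + 174


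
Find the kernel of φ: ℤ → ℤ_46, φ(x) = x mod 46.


Kernel = preimage of identity
ker(φ) = {x ∈ ℤ : x ≡ 0 (mod 46)} = 46ℤ = {0, ±46, ±92, ...}

ker(φ) = 46ℤ


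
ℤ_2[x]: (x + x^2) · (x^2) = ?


Expand and collect like terms; reduce coefficients mod 2:
x^0: 0·0 = 0 ≡ 0 (mod 2)
x^1: 0·0 + 1·0 = 0 ≡ 0 (mod 2)
x^2: 0·1 + 1·0 + 1·0 = 0 ≡ 0 (mod 2)
x^3: 1·1 + 1·0 = 1 ≡ 1 (mod 2)
x^4: 1·1 = 1 ≡ 1 (mod 2)
Result: x^3 + x^4

f · g = x^3 + x^4


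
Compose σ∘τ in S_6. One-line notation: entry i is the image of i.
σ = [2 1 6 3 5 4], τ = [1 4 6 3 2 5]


σ∘τ: apply τ first, then σ
1 →τ 1 →σ 2
2 →τ 4 →σ 3
3 →τ 6 →σ 4
4 →τ 3 →σ 6
5 →τ 2 →σ 1
6 →τ 5 →σ 5

σ∘τ = [2 3 4 6 1 5]


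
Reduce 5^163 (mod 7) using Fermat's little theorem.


Fermat's little theorem: if p is prime and gcd(a,p)=1, then a^(p-1) ≡ 1 (mod p)
p = 7 is prime, gcd(5,7) = 1
Reduce exponent: 163 mod 6 = 1
So 5^163 ≡ 5^1 (mod 7)
5^1 mod 7 = 5

5^163 ≡ 5 (mod 7)


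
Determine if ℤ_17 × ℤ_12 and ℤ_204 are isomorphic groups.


Comparing ℤ_17 × ℤ_12 and ℤ_204:
gcd(17,12) = 1, so ℤ_17 × ℤ_12 ≅ ℤ_204 (CRT)

Yes, ℤ_17 × ℤ_12 ≅ ℤ_204


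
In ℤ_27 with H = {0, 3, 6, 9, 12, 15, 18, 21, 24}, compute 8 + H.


8 + H = {8 + h (mod 27) : h ∈ H}
8+0=8, 8+3=11, 8+6=14, 8+9=17, 8+12=20, 8+15=23, 8+18=26, 8+21=2, 8+24=5
8 + H = {2, 5, 8, 11, 14, 17, 20, 23, 26} = 2 + H

8 + H = {2, 5, 8, 11, 14, 17, 20, 23, 26}


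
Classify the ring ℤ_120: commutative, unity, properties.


ℤ_120 is a commutative ring with unity 1; 120 = 2×60 is composite, so 2·60 ≡ 0 gives zero divisors (not an integral domain)
Commutative: Yes
Integral domain: No
Has unity: Yes

ℤ_120: Commutative=Yes, Unity=Yes


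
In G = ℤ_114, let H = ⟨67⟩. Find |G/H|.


|⟨67⟩| = n / gcd(67, 114) = 114 / 1 = 114
H is normal (ℤ_114 is abelian).
|G/H| = |G| / |H| = 114 / 114 = 1

|G/H| = 1


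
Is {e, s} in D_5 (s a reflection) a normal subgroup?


H = {e, s} in D_5 (s a reflection)
r·s·r⁻¹ = sr⁻² ≠ s for n ≥ 3, so {e, s} is not closed under conjugation

No, not a normal subgroup


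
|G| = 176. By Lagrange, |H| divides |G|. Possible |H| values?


Lagrange's theorem: |H| divides |G|
|G| = 176
Divisors of 176: 1, 2, 4, 8, 11, 16, 22, 44, 88, 176

Possible subgroup orders: {1, 2, 4, 8, 11, 16, 22, 44, 88, 176}


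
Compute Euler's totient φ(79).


Factor n: 79 = 79
φ(n) = n · ∏(1 - 1/p) over distinct primes p | n
φ(79) = 79 · (1 - 1/79) = 78

φ(79) = 78


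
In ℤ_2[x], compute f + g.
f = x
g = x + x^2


Add coefficients mod 2:
x^0: 0 + 0 = 0 (mod 2)
x^1: 1 + 1 = 0 (mod 2)
x^2: 0 + 1 = 1 (mod 2)
Result: x^2

f + g = x^2


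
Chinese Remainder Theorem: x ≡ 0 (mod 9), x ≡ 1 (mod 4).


m₁ = 9, m₂ = 4, gcd = 1, so CRT applies. M = m₁·m₂ = 36
Let M₁ = M/m₁ = 4, M₂ = M/m₂ = 9
Find y₁ ≡ M₁⁻¹ (mod m₁): 4⁻¹ ≡ 7 (mod 9)
Find y₂ ≡ M₂⁻¹ (mod m₂): 9⁻¹ ≡ 1 (mod 4)
x = a₁·M₁·y₁ + a₂·M₂·y₂ = 0·4·7 + 1·9·1 = 9
Reduce mod 36: x ≡ 9
Check: 9 mod 9 = 0 ✓, 9 mod 4 = 1 ✓

x ≡ 9 (mod 36)


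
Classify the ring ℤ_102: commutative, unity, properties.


ℤ_102 is a commutative ring with unity 1; 102 = 2×51 is composite, so 2·51 ≡ 0 gives zero divisors (not an integral domain)
Commutative: Yes
Integral domain: No
Has unity: Yes

ℤ_102: Commutative=Yes, Unity=Yes


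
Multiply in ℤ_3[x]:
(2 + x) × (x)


Expand and collect like terms; reduce coefficients mod 3:
x^0: 2·0 = 0 ≡ 0 (mod 3)
x^1: 2·1 + 1·0 = 2 ≡ 2 (mod 3)
x^2: 1·1 = 1 ≡ 1 (mod 3)
Result: 2x + x^2

f · g = 2x + x^2


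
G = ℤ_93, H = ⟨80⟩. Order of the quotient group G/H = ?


|⟨80⟩| = n / gcd(80, 93) = 93 / 1 = 93
H is normal (ℤ_93 is abelian).
|G/H| = |G| / |H| = 93 / 93 = 1

|G/H| = 1


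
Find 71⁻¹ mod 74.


Use the extended Euclidean algorithm to write 1 = 71·s + 74·t; then s mod 74 is the inverse.
Euclidean algorithm:
  71 = 0·74 + 71
  74 = 1·71 + 3
  71 = 23·3 + 2
  3 = 1·2 + 1
  2 = 2·1 + 0
gcd(71,74) = 1
Back-substitution gives: 71·(-25) + 74·(24) = 1
So 71⁻¹ ≡ -25 ≡ 49 (mod 74)
Check: 71 × 49 = 3479 ≡ 1 (mod 74) ✓

71⁻¹ ≡ 49 (mod 74)


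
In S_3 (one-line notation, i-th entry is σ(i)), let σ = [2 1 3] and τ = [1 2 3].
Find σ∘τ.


σ∘τ: apply τ first, then σ
1 →τ 1 →σ 2
2 →τ 2 →σ 1
3 →τ 3 →σ 3

σ∘τ = [2 1 3]


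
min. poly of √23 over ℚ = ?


√23 satisfies x² - 23 = 0, irreducible over ℚ since 23 is squarefree

Minimal polynomial: x² - 23


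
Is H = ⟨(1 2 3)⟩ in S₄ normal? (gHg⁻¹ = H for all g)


H = ⟨(1 2 3)⟩ in S₄
(1 4)(1 2 3)(1 4)⁻¹ = (4 2 3) ∉ ⟨(1 2 3)⟩

No, not a normal subgroup


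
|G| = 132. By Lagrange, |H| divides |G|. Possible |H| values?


Lagrange's theorem: |H| divides |G|
|G| = 132
Divisors of 132: 1, 2, 3, 4, 6, 11, 12, 22, 33, 44, 66, 132

Possible subgroup orders: {1, 2, 3, 4, 6, 11, 12, 22, 33, 44, 66, 132}


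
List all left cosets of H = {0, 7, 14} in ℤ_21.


H = {0, 7, 14}, |H| = 3
Number of cosets = |G|/|H| = 21/3 = 7
0 + H = {0, 7, 14}
1 + H = {1, 8, 15}
2 + H = {2, 9, 16}
3 + H = {3, 10, 17}
4 + H = {4, 11, 18}
5 + H = {5, 12, 19}
6 + H = {6, 13, 20}

Cosets: 0+H={0,7,14}; 1+H={1,8,15}; 2+H={2,9,16}; 3+H={3,10,17}; 4+H={4,11,18}; 5+H={5,12,19}; 6+H={6,13,20}


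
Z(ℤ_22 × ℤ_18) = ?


Z(G) = {g ∈ G | gx = xg for all x ∈ G}
Direct product of abelian groups is abelian, so Z(G) = G

Z(ℤ_22 × ℤ_18) = ℤ_22 × ℤ_18


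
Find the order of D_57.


|D_n| = 2n (n rotations and n reflections)
|D_57| = 2×57 = 114

|D_57| = 114


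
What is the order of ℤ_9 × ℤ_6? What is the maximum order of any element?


|ℤ_9 × ℤ_6| = 9 × 6 = 54
Max element order = lcm(9,6) = 18
Cyclic? No (gcd=3)

|ℤ_9×ℤ_6| = 54, max element order = 18


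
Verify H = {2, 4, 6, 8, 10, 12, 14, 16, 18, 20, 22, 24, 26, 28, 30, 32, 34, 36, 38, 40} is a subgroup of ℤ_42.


Subgroup test for H = {2, 4, 6, 8, 10, 12, 14, 16, 18, 20, 22, 24, 26, 28, 30, 32, 34, 36, 38, 40} in (ℤ_42, +):
(1) 0 ∈ H? No
(2) Closure: for all a,b ∈ H, (a+b) mod 42 ∈ H? No  [counterexample: 2 + 40 = 0 ∉ H]
(3) Inverses: for all a ∈ H, -a mod 42 ∈ H? Yes

No, H is not a subgroup of ℤ_42


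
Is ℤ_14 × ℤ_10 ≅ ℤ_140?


Comparing ℤ_14 × ℤ_10 and ℤ_140:
gcd(14,10) = 2 ≠ 1. Max element order in ℤ_14×ℤ_10 is lcm(14,10) = 70 < 140, so it has no element of order 140

No, ℤ_14 × ℤ_10 ≇ ℤ_140


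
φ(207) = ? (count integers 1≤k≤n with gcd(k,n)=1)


Factor n: 207 = 3^2 × 23
φ(n) = n · ∏(1 - 1/p) over distinct primes p | n
φ(207) = 207 · (1 - 1/3) · (1 - 1/23) = 132

φ(207) = 132


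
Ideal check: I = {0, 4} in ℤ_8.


Check ideal conditions for I = {0, 4} in ℤ_8:
(1) I is an additive subgroup? Yes
(2) For r ∈ ℤ_8 and a ∈ I: r·a ∈ I? Yes

Yes, I is an ideal of ℤ_8


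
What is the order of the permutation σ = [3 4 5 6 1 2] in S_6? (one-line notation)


Cycle decomposition: (1 3 5) (2 4 6)
Cycle lengths: 3, 3
Order = lcm(3, 3) = 3

ord(σ) = 3


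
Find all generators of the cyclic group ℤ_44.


g generates ℤ_n iff gcd(g,n) = 1
Prime factors of 44: 2, 11
Generators are g ∈ {1,...,43} not divisible by any of these primes.
Generators: {1, 3, 5, 7, 9, 13, 15, 17, 19, 21, 23, 25, 27, 29, 31, 35, 37, 39, 41, 43}
Number of generators = φ(44) = 20

Generators of ℤ_44 = {1, 3, 5, 7, 9, 13, 15, 17, 19, 21, 23, 25, 27, 29, 31, 35, 37, 39, 41, 43}


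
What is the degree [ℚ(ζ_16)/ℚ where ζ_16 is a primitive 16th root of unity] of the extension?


[ℚ(ζ_n):ℚ] = deg Φ_n(x) = φ(n). Here φ(16) = 8

[ℚ(ζ_16)/ℚ where ζ_16 is a primitive 16th root of unity] = 8


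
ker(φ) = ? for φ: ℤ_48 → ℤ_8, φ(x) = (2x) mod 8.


Kernel = preimage of identity
ker(φ) = {x ∈ ℤ_48 : 2x ≡ 0 (mod 8)}. Since 8 | 48, φ is well-defined. The kernel is the cyclic subgroup ⟨4⟩ of ℤ_48 (order 12), i.e. {0, 4, 8, 12, 16, 20, 24, 28, 32, 36, 40, 44}

ker(φ) = {0, 4, 8, 12, 16, 20, 24, 28, 32, 36, 40, 44}


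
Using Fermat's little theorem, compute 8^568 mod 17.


Fermat's little theorem: if p is prime and gcd(a,p)=1, then a^(p-1) ≡ 1 (mod p)
p = 17 is prime, gcd(8,17) = 1
Reduce exponent: 568 mod 16 = 8
So 8^568 ≡ 8^8 (mod 17)
8^8 mod 17 = 1

8^568 ≡ 1 (mod 17)


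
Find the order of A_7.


|A_n| = n!/2 (even permutations)
|A_7| = 7!/2 = 5040/2 = 2520

|A_7| = 2520


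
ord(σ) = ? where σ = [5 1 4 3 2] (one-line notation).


Cycle decomposition: (1 5 2) (3 4)
Cycle lengths: 3, 2
Order = lcm(3, 2) = 6

ord(σ) = 6


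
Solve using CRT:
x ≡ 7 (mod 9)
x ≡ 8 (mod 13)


m₁ = 9, m₂ = 13, gcd = 1, so CRT applies. M = m₁·m₂ = 117
Let M₁ = M/m₁ = 13, M₂ = M/m₂ = 9
Find y₁ ≡ M₁⁻¹ (mod m₁): 13⁻¹ ≡ 7 (mod 9)
Find y₂ ≡ M₂⁻¹ (mod m₂): 9⁻¹ ≡ 3 (mod 13)
x = a₁·M₁·y₁ + a₂·M₂·y₂ = 7·13·7 + 8·9·3 = 853
Reduce mod 117: x ≡ 34
Check: 34 mod 9 = 7 ✓, 34 mod 13 = 8 ✓

x ≡ 34 (mod 117)


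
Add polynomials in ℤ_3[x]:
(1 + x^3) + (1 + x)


Add coefficients mod 3:
x^0: 1 + 1 = 2 (mod 3)
x^1: 0 + 1 = 1 (mod 3)
x^2: 0 + 0 = 0 (mod 3)
x^3: 1 + 0 = 1 (mod 3)
Result: 2 + x + x^3

f + g = 2 + x + x^3


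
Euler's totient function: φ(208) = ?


Factor n: 208 = 2^4 × 13
φ(n) = n · ∏(1 - 1/p) over distinct primes p | n
φ(208) = 208 · (1 - 1/2) · (1 - 1/13) = 96

φ(208) = 96


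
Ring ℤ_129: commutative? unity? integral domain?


ℤ_129 is a commutative ring with unity 1; 129 = 3×43 is composite, so 3·43 ≡ 0 gives zero divisors (not an integral domain)
Commutative: Yes
Integral domain: No
Has unity: Yes

ℤ_129: Commutative=Yes, Unity=Yes


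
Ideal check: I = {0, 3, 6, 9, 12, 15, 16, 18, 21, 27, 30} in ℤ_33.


Check ideal conditions for I = {0, 3, 6, 9, 12, 15, 16, 18, 21, 27, 30} in ℤ_33:
(1) I is an additive subgroup? No
(2) For r ∈ ℤ_33 and a ∈ I: r·a ∈ I? No  [counterexample: r=2, a=12, r·a mod 33 = 24 ∉ I]

No, I is not an ideal of ℤ_33


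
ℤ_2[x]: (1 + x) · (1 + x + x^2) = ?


Expand and collect like terms; reduce coefficients mod 2:
x^0: 1·1 = 1 ≡ 1 (mod 2)
x^1: 1·1 + 1·1 = 2 ≡ 0 (mod 2)
x^2: 1·1 + 1·1 = 2 ≡ 0 (mod 2)
x^3: 1·1 = 1 ≡ 1 (mod 2)
Result: 1 + x^3

f · g = 1 + x^3


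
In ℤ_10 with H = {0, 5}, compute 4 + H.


4 + H = {4 + h (mod 10) : h ∈ H}
4+0=4, 4+5=9

4 + H = {4, 9}


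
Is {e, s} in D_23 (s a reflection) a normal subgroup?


H = {e, s} in D_23 (s a reflection)
r·s·r⁻¹ = sr⁻² ≠ s for n ≥ 3, so {e, s} is not closed under conjugation

No, not a normal subgroup


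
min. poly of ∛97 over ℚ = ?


∛97 satisfies x³ - 97 = 0, irreducible over ℚ (no rational root; 97 is not a perfect cube)

Minimal polynomial: x³ - 97
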